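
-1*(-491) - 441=50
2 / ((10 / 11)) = 11 / 5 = 2.20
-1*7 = -7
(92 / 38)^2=2116 / 361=5.86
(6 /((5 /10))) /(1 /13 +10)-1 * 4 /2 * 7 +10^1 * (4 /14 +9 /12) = -4497 /1834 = -2.45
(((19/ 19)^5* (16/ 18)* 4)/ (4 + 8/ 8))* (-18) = -64/ 5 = -12.80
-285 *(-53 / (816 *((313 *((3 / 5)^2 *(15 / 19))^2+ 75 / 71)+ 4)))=0.61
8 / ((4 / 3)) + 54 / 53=372 / 53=7.02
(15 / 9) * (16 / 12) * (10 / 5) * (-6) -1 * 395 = -1265 / 3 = -421.67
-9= -9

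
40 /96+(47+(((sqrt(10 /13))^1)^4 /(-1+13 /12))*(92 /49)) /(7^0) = 6036689 /99372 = 60.75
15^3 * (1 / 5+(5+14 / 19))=380700 / 19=20036.84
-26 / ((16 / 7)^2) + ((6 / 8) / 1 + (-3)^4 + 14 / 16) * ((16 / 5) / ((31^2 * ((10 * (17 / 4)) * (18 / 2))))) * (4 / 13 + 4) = -30420554633 / 6116572800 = -4.97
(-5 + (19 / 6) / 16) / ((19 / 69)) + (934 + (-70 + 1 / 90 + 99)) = 25870849 / 27360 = 945.57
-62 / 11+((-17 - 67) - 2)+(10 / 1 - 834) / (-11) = -184 / 11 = -16.73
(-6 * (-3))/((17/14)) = 252/17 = 14.82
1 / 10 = 0.10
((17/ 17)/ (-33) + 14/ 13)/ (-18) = -449/ 7722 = -0.06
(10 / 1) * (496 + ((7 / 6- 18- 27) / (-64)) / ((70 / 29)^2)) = 933494783 / 188160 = 4961.18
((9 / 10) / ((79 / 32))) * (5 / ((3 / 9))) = 432 / 79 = 5.47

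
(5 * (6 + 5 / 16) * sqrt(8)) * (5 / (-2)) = -2525 * sqrt(2) / 16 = -223.18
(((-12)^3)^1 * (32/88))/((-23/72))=497664/253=1967.05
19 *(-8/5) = -152/5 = -30.40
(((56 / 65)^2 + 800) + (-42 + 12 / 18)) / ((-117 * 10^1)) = -4812754 / 7414875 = -0.65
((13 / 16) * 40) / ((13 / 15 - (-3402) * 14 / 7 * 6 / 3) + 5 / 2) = 975 / 408341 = 0.00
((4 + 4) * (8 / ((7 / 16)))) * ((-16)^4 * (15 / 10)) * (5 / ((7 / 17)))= 8556380160 / 49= 174620003.27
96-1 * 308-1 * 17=-229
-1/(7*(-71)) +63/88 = 31399/43736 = 0.72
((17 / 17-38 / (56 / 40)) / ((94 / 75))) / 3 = -4575 / 658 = -6.95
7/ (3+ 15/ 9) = 3/ 2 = 1.50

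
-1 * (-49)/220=49/220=0.22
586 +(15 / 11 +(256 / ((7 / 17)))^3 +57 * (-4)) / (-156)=-906345316621 / 588588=-1539863.74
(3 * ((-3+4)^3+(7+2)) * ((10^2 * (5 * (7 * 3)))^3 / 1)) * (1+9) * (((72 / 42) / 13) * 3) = 1786050000000000 / 13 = 137388461538461.54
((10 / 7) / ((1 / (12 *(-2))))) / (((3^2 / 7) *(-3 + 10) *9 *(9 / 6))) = -0.28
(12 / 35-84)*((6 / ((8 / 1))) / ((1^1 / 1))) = -2196 / 35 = -62.74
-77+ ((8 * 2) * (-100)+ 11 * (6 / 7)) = -11673 / 7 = -1667.57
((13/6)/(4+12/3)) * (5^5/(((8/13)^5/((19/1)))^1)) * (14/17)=2006142490625/13369344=150055.42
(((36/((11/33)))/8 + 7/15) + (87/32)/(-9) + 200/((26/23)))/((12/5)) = 1189267/14976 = 79.41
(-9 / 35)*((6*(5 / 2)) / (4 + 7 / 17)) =-153 / 175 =-0.87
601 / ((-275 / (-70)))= 8414 / 55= 152.98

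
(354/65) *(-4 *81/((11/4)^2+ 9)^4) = -7516717056/320550790625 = -0.02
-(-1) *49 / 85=49 / 85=0.58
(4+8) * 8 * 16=1536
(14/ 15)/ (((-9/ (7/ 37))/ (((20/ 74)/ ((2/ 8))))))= -784/ 36963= -0.02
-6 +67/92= -485/92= -5.27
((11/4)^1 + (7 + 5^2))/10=139/40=3.48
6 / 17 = 0.35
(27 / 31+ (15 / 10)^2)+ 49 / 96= 10807 / 2976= 3.63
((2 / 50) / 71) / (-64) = -1 / 113600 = -0.00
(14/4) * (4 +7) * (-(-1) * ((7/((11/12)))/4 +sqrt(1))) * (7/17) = 784/17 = 46.12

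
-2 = -2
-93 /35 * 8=-21.26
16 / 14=8 / 7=1.14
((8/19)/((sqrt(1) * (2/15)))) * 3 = 180/19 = 9.47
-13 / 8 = -1.62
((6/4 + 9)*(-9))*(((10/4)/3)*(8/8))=-315/4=-78.75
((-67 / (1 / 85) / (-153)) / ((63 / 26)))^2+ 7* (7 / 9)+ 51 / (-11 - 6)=76649962 / 321489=238.42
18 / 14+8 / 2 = 37 / 7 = 5.29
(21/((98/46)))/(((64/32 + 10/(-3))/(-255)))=52785/28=1885.18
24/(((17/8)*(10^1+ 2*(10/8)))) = 384/425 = 0.90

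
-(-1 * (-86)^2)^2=-54700816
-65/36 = -1.81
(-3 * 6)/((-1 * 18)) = 1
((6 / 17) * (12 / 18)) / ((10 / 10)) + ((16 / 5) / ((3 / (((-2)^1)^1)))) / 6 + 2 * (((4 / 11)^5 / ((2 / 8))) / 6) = -13772212 / 123204015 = -0.11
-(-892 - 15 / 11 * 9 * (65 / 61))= 607307 / 671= 905.08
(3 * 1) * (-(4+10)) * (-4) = 168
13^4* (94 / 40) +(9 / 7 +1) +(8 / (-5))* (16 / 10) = 46982653 / 700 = 67118.08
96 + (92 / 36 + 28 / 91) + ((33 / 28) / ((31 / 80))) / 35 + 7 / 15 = 88343272 / 888615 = 99.42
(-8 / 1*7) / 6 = -28 / 3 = -9.33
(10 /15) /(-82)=-1 /123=-0.01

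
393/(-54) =-131/18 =-7.28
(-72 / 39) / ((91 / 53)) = -1272 / 1183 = -1.08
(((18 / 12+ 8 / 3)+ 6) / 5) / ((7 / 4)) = 122 / 105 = 1.16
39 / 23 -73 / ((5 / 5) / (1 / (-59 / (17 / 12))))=56155 / 16284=3.45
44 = 44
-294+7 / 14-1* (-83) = -210.50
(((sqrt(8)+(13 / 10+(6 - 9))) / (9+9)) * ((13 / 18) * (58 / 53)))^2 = 17197609 / 819104400 - 2416193 * sqrt(2) / 184298490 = 0.00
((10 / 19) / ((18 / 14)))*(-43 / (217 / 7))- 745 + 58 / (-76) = -7912601 / 10602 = -746.33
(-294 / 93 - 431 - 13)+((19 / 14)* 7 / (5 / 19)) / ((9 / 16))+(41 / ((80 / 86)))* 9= 152797 / 11160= 13.69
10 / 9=1.11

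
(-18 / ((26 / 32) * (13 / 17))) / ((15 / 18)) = -29376 / 845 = -34.76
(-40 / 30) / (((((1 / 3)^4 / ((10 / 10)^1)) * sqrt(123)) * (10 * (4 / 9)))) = -81 * sqrt(123) / 410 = -2.19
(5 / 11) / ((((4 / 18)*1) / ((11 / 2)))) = 45 / 4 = 11.25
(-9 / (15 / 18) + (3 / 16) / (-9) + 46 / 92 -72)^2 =390339049 / 57600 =6776.72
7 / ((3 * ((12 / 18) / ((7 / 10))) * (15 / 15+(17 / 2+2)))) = 49 / 230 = 0.21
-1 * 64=-64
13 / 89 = 0.15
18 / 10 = 1.80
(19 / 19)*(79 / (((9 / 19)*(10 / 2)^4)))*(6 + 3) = 1501 / 625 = 2.40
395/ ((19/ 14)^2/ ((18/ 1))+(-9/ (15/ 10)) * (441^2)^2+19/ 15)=-6967800/ 4003171434744091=-0.00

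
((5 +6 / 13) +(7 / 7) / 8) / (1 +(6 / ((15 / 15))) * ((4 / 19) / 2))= 11039 / 3224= 3.42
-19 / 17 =-1.12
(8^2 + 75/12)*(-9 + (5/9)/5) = -5620/9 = -624.44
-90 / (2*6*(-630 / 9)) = 3 / 28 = 0.11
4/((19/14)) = 2.95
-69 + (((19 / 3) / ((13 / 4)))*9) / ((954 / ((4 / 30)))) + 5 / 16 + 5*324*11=8806072321 / 496080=17751.31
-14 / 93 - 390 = -390.15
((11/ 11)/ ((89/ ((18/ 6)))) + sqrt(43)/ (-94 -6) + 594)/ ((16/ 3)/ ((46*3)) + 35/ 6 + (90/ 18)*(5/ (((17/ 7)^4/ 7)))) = 1828088104086/ 33552288089 -17288847*sqrt(43)/ 18849600050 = 54.48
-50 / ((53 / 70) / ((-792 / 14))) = 198000 / 53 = 3735.85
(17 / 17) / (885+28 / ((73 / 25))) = 73 / 65305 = 0.00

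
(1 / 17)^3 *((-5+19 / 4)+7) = 27 / 19652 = 0.00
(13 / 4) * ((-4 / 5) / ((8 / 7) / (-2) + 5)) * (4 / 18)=-182 / 1395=-0.13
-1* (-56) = 56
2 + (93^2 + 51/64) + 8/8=553779/64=8652.80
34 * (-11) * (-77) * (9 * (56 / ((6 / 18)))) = 43542576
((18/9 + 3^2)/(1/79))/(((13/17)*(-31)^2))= 14773/12493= 1.18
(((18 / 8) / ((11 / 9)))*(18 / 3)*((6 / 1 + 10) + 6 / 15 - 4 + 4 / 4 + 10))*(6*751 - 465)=114889671 / 110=1044451.55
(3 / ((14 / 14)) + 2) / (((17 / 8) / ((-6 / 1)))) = -240 / 17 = -14.12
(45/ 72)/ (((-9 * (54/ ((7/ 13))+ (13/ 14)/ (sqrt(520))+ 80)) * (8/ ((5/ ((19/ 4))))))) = -0.00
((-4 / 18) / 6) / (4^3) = -1 / 1728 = -0.00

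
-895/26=-34.42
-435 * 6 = -2610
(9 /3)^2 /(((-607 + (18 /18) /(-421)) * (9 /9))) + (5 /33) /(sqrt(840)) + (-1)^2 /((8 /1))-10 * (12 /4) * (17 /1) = -260602651 /511096 + sqrt(210) /2772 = -509.88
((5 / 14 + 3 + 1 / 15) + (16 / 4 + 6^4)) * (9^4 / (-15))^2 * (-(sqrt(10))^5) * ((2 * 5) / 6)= -290930998158 * sqrt(10) / 7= -131429228017.93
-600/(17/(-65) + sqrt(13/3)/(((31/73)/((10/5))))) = -11473410000 * sqrt(39)/1169948113 - 1911429000/1169948113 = -62.88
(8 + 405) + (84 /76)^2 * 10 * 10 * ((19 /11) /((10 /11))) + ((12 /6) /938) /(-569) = 3270915258 /5070359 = 645.11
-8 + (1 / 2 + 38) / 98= -213 / 28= -7.61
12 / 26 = 6 / 13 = 0.46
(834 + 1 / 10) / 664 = 8341 / 6640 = 1.26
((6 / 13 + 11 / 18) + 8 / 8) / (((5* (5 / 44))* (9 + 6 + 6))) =2134 / 12285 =0.17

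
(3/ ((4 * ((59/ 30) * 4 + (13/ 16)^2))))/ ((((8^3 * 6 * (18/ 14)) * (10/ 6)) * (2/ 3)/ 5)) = 105/ 1047776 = 0.00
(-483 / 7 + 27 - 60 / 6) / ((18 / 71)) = -1846 / 9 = -205.11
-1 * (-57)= 57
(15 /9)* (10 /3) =50 /9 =5.56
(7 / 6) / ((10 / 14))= 49 / 30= 1.63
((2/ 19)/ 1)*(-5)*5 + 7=83/ 19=4.37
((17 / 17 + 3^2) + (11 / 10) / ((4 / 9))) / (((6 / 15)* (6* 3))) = 499 / 288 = 1.73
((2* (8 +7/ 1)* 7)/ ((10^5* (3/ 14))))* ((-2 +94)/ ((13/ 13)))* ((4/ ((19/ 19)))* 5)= 2254/ 125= 18.03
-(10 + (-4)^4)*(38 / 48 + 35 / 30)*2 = -1041.83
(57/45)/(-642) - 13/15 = -1673/1926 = -0.87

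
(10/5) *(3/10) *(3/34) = 0.05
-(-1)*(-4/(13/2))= -8/13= -0.62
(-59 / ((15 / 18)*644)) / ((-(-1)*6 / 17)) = -1003 / 3220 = -0.31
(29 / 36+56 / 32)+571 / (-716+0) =11329 / 6444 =1.76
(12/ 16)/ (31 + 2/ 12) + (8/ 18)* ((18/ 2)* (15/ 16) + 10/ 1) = 55327/ 6732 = 8.22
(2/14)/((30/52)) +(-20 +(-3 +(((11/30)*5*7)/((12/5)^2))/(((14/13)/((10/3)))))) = -1438471/90720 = -15.86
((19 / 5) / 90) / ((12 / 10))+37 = 19999 / 540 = 37.04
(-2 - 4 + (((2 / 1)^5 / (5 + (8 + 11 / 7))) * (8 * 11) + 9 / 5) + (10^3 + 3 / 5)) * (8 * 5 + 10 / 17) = 13954652 / 289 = 48285.99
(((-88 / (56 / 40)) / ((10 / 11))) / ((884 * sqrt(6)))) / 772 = -121 * sqrt(6) / 7165704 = -0.00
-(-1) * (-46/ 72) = -23/ 36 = -0.64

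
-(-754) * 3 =2262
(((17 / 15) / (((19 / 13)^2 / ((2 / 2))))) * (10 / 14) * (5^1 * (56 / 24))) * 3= 14365 / 1083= 13.26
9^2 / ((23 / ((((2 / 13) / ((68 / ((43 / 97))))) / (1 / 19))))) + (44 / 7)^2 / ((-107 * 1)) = -1562127461 / 5170132786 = -0.30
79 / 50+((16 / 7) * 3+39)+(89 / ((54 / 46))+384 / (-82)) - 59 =59.57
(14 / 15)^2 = 0.87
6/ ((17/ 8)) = 2.82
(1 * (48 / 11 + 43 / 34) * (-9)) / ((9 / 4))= -4210 / 187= -22.51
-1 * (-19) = 19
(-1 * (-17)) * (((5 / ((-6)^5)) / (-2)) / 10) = 17 / 31104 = 0.00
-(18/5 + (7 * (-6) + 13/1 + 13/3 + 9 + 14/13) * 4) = 10678/195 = 54.76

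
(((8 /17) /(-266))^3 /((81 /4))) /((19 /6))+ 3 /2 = 17788540088135 /11859026726106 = 1.50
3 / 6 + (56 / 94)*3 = 215 / 94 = 2.29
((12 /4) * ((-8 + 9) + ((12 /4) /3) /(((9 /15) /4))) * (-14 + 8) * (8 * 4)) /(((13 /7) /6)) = -185472 /13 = -14267.08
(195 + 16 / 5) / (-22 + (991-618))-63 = -109574 / 1755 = -62.44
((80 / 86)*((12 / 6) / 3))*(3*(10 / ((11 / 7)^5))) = 13445600 / 6925193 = 1.94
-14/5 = -2.80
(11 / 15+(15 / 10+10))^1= 367 / 30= 12.23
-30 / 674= -15 / 337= -0.04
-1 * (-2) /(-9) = -2 /9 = -0.22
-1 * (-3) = 3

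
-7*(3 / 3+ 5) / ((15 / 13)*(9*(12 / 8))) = -364 / 135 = -2.70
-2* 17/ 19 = -34/ 19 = -1.79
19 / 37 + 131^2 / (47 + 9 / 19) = 12081321 / 33374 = 362.00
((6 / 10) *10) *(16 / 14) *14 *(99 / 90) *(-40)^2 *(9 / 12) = 126720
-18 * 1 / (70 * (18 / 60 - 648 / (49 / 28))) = 6 / 8633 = 0.00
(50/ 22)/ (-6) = -25/ 66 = -0.38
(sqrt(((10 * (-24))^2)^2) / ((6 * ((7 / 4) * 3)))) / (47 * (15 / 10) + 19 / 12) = 30720 / 1211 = 25.37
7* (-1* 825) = -5775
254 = 254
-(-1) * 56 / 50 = 28 / 25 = 1.12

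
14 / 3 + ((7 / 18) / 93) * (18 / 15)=6517 / 1395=4.67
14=14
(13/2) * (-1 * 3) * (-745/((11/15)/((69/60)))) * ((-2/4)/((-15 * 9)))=44551/528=84.38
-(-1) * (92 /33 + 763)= 25271 /33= 765.79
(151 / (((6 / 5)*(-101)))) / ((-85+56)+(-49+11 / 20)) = 7550 / 469347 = 0.02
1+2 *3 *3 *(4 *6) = 433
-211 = -211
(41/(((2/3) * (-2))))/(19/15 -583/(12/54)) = 1845/157334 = 0.01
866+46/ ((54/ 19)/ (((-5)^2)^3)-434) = 55782492243/ 64421848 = 865.89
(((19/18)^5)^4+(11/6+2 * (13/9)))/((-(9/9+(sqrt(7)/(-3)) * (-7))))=97789977812749660683754321/473101210697365567806898176- 684529844689247624786280247 * sqrt(7)/1419303632092096703420694528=-1.07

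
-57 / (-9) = 19 / 3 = 6.33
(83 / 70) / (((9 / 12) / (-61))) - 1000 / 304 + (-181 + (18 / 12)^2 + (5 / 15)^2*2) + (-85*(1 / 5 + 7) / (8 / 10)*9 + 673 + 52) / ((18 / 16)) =-15305137 / 2660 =-5753.81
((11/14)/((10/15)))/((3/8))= 22/7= 3.14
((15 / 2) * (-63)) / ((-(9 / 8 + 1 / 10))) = 2700 / 7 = 385.71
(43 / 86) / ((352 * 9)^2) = 1 / 20072448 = 0.00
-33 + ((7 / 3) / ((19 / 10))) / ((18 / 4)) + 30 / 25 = -80867 / 2565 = -31.53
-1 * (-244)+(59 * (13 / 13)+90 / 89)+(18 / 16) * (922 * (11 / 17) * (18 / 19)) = 54035661 / 57494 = 939.85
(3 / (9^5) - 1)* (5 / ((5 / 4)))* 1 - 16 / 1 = -393656 / 19683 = -20.00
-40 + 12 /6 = -38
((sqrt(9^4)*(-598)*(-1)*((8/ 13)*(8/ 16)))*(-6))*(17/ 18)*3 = -253368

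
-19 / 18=-1.06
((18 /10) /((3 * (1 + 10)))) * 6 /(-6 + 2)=-9 /110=-0.08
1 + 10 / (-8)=-0.25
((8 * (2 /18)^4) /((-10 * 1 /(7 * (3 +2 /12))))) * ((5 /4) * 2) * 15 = -665 /6561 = -0.10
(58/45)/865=58/38925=0.00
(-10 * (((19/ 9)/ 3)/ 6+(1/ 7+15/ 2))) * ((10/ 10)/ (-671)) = 4000/ 34587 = 0.12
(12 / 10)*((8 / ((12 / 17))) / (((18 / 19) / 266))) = 171836 / 45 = 3818.58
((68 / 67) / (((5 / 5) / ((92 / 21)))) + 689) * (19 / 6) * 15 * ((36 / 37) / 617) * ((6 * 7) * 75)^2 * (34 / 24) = 730147941.82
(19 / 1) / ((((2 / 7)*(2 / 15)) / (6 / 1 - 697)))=-1378545 / 4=-344636.25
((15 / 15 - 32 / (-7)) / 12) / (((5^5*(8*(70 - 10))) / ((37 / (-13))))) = -0.00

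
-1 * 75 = -75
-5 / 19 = -0.26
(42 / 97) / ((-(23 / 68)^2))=-194208 / 51313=-3.78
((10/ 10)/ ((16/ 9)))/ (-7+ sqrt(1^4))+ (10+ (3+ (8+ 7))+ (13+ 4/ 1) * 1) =1437/ 32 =44.91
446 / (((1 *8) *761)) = 223 / 3044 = 0.07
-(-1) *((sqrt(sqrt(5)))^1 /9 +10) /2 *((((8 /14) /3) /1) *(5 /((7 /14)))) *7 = 20 *5^(1 /4) /27 +200 /3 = 67.77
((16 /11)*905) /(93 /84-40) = -405440 /11979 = -33.85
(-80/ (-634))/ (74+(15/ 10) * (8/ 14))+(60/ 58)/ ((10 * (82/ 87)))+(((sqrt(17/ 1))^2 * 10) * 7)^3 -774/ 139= 797627453061726501/ 473324746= 1685158994.54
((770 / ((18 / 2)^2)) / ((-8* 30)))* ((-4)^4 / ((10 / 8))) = -9856 / 1215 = -8.11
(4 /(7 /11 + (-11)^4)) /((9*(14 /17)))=0.00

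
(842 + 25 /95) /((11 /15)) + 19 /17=4084736 /3553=1149.66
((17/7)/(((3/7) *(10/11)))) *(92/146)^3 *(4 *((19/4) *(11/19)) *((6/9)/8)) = 1.43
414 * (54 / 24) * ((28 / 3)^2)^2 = 7068544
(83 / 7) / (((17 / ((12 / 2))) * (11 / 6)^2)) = 17928 / 14399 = 1.25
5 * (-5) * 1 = -25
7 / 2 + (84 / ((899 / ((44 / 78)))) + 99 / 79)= 8874265 / 1846546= 4.81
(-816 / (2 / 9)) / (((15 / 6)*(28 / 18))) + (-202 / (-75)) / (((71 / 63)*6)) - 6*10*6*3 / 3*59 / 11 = -392905001 / 136675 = -2874.74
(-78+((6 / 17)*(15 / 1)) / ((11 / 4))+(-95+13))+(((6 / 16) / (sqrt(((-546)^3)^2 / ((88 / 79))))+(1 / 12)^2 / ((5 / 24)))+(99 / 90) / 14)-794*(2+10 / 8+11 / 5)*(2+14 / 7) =-1371870979 / 78540+sqrt(1738) / 17145247392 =-17467.16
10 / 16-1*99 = -787 / 8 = -98.38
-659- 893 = -1552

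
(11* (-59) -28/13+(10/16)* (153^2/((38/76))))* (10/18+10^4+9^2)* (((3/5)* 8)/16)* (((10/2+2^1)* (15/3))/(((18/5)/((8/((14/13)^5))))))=1376918059258625/296352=4646224959.71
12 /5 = 2.40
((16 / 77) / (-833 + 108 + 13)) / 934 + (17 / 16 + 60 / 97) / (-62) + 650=649.97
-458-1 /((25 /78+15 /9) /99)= -78712 /155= -507.82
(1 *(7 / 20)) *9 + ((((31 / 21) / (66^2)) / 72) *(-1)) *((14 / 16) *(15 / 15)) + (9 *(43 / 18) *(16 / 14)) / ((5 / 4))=6008560771 / 263450880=22.81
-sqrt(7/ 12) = -sqrt(21)/ 6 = -0.76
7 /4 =1.75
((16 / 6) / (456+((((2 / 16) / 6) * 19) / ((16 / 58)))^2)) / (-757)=-393216 / 51130457509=-0.00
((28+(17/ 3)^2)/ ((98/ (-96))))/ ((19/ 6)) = -17312/ 931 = -18.60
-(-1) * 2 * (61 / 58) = 61 / 29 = 2.10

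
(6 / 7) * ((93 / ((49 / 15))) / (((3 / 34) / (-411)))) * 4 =-155949840 / 343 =-454664.26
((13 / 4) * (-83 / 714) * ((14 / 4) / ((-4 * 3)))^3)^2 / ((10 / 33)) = 30748769051 / 106039219322880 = 0.00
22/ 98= 11/ 49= 0.22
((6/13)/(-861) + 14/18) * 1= 26099/33579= 0.78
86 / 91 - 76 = -6830 / 91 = -75.05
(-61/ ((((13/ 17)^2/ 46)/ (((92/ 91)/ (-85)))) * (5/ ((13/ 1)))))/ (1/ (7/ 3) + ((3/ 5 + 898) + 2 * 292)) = 2194292/ 21930285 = 0.10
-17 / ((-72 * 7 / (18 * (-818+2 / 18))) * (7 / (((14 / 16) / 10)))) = -125137 / 20160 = -6.21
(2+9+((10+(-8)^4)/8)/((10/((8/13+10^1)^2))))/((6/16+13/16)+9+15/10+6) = 78343384/239135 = 327.61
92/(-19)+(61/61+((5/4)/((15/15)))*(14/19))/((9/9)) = -111/38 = -2.92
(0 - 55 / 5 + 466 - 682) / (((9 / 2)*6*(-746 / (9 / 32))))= 227 / 71616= 0.00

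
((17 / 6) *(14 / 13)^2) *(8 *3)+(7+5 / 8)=116933 / 1352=86.49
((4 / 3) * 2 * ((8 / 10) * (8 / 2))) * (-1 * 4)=-512 / 15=-34.13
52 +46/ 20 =543/ 10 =54.30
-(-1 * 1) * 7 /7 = 1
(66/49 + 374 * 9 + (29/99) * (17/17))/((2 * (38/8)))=32672842/92169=354.49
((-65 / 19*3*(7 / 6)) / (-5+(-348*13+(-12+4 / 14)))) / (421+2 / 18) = 147 / 23475260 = 0.00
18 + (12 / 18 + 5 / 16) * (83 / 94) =18.86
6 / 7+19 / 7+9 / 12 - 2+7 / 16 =309 / 112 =2.76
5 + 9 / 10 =5.90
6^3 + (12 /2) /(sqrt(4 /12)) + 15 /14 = 6 * sqrt(3) + 3039 /14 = 227.46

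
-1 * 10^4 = -10000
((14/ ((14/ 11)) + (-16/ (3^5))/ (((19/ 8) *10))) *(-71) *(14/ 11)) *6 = -504695548/ 84645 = -5962.50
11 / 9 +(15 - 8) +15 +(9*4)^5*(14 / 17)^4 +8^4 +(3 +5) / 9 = 27815911.36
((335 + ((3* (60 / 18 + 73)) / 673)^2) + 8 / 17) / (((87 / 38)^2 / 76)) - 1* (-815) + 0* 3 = 331070506742351 / 58279733217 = 5680.71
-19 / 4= -4.75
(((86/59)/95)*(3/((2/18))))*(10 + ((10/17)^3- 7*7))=-442589454/27537365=-16.07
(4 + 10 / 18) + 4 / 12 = 44 / 9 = 4.89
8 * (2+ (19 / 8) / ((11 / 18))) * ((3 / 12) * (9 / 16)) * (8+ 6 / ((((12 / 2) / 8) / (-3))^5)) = -1787877 / 44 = -40633.57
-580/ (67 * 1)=-580/ 67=-8.66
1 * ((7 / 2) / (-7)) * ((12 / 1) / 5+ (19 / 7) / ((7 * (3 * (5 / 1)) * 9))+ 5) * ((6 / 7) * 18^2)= -352584 / 343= -1027.94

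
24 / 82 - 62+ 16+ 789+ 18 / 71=2164463 / 2911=743.55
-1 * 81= -81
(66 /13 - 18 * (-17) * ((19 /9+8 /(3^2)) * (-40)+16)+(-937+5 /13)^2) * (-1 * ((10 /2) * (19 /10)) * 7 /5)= -11244211.76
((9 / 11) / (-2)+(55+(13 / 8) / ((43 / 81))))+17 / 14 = 1559249 / 26488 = 58.87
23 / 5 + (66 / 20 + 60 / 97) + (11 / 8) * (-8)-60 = -60607 / 970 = -62.48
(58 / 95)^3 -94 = -80398138 / 857375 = -93.77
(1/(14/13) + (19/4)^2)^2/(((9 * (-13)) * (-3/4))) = 769129/122304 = 6.29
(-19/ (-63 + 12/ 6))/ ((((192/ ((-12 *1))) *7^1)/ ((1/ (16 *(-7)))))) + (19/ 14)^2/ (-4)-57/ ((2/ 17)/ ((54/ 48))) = -59632203/ 109312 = -545.52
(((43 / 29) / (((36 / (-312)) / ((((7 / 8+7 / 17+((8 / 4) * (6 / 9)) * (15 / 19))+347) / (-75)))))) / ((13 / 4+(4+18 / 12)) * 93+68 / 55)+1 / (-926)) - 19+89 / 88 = -55169286219124007 / 3079283821166520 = -17.92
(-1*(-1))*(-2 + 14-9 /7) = 75 /7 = 10.71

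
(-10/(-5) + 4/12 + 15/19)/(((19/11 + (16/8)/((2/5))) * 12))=979/25308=0.04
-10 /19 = -0.53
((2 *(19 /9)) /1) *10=380 /9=42.22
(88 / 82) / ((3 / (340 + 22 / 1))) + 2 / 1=16174 / 123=131.50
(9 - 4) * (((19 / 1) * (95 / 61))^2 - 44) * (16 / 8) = 30943010 / 3721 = 8315.78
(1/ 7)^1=0.14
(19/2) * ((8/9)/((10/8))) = 6.76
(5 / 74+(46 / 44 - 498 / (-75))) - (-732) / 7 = 8000309 / 71225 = 112.32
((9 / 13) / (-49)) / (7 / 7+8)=-1 / 637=-0.00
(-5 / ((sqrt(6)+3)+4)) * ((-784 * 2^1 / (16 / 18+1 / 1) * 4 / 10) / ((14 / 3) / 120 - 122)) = -35562240 / 16047643+5080320 * sqrt(6) / 16047643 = -1.44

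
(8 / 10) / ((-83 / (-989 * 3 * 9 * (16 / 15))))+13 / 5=575059 / 2075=277.14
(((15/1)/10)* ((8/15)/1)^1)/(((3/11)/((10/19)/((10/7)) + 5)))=1496/95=15.75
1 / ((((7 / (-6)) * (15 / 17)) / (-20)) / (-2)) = -272 / 7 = -38.86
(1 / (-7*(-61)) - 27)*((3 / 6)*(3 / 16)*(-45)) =194535 / 1708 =113.90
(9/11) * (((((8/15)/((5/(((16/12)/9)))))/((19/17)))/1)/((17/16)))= 512/47025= 0.01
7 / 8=0.88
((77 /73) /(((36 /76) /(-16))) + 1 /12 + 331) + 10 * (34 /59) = 46704365 /155052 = 301.22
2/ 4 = 1/ 2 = 0.50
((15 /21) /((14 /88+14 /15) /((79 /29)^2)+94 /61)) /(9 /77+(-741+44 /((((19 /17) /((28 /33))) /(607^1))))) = 39385421955 /1818443784598526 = 0.00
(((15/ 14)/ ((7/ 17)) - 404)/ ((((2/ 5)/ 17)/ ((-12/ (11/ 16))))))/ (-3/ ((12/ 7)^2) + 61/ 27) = 13866764544/ 57673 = 240437.72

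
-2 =-2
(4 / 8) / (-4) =-1 / 8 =-0.12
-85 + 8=-77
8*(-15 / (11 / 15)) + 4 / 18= -16178 / 99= -163.41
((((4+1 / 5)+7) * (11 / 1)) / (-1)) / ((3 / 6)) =-1232 / 5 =-246.40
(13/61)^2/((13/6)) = 78/3721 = 0.02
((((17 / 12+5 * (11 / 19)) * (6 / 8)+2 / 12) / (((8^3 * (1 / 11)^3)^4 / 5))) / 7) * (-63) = -145983995943177315 / 20890720927744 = -6987.98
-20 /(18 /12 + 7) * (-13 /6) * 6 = 520 /17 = 30.59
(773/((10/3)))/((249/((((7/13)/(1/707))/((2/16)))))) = 2836.39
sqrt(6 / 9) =sqrt(6) / 3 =0.82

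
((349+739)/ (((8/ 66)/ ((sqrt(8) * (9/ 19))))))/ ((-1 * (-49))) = 161568 * sqrt(2)/ 931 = 245.43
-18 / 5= -3.60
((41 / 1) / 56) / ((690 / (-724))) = -7421 / 9660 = -0.77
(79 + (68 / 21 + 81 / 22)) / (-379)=-39695 / 175098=-0.23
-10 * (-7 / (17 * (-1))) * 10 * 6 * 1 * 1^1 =-4200 / 17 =-247.06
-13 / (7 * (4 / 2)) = -13 / 14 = -0.93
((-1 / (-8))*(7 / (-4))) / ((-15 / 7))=0.10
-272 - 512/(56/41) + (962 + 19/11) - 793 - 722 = -92256/77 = -1198.13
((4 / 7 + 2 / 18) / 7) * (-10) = -430 / 441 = -0.98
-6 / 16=-3 / 8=-0.38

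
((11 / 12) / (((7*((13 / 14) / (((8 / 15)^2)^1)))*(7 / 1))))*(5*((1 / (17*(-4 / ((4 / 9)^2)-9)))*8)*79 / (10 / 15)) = -444928 / 8144955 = -0.05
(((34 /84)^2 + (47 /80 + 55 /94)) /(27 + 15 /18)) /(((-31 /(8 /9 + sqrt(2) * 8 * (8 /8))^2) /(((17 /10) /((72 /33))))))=-67546779949 /434579899950-414397423 * sqrt(2) /24143327775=-0.18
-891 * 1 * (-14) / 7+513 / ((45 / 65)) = 2523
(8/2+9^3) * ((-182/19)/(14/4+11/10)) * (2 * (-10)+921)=-600994030/437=-1375272.38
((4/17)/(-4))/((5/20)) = -4/17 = -0.24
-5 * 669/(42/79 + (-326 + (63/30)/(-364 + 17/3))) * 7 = 19885188750/276408977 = 71.94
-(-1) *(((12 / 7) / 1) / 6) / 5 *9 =18 / 35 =0.51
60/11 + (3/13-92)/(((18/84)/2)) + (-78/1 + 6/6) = -928.06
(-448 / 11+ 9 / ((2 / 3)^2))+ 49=1255 / 44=28.52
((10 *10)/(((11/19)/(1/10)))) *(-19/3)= -109.39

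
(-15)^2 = 225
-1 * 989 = -989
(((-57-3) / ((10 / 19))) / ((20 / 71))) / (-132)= 1349 / 440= 3.07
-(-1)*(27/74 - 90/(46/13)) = -42669/1702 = -25.07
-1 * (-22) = 22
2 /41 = 0.05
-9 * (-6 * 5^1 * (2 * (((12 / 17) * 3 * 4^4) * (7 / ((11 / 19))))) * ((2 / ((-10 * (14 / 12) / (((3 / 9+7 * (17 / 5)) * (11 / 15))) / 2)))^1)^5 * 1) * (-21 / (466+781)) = 21759472035492336381198336 / 44380230712890625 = 490296505.58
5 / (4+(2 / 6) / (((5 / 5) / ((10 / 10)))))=15 / 13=1.15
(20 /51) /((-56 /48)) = -40 /119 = -0.34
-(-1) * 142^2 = 20164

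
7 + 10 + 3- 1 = 19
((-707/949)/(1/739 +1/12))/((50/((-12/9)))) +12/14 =136163338/124722325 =1.09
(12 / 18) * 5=10 / 3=3.33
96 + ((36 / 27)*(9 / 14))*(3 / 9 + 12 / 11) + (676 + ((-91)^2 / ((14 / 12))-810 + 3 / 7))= 543747 / 77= 7061.65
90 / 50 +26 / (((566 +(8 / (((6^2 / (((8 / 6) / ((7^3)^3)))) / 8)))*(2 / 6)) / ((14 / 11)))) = 94552011967977 / 50876415331115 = 1.86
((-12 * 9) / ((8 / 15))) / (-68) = 405 / 136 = 2.98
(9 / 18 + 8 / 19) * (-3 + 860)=29995 / 38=789.34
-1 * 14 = -14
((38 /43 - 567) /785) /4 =-24343 /135020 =-0.18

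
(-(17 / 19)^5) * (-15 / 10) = 4259571 / 4952198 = 0.86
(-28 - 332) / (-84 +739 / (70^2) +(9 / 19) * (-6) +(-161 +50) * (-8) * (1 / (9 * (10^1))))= 100548000 / 21457117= 4.69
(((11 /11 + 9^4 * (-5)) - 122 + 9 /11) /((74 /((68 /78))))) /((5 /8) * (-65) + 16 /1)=49256072 /3126981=15.75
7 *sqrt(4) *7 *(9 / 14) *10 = 630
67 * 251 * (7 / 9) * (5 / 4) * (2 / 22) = 588595 / 396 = 1486.35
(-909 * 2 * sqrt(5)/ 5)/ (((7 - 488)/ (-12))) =-21816 * sqrt(5)/ 2405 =-20.28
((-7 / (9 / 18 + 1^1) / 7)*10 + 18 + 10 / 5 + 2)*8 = 368 / 3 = 122.67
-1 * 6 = -6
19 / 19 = 1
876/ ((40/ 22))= 2409/ 5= 481.80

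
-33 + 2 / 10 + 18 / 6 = -149 / 5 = -29.80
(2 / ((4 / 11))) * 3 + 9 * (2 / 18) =35 / 2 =17.50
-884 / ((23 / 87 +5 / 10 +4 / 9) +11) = -461448 / 6373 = -72.41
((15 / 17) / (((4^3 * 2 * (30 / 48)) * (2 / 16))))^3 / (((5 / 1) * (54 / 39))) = 39 / 393040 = 0.00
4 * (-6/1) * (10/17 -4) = 1392/17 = 81.88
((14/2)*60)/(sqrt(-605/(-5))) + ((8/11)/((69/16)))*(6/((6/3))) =9788/253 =38.69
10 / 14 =5 / 7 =0.71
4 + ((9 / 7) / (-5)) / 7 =971 / 245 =3.96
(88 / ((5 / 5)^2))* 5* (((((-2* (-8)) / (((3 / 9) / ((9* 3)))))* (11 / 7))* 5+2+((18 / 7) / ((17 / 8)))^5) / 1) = 4482478.79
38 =38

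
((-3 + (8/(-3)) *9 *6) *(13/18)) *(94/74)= -134.86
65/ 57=1.14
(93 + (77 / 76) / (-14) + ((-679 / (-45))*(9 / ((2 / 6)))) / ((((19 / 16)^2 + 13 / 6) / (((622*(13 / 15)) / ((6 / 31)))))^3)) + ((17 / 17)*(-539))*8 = 3409020039155720479060837711 / 17723198148165000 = 192347905307.86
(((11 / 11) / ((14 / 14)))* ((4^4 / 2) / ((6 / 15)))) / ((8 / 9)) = 360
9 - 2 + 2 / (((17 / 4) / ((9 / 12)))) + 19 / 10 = 1573 / 170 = 9.25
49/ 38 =1.29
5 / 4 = 1.25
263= 263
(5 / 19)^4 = 625 / 130321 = 0.00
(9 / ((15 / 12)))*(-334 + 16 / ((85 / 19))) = -2379.05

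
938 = 938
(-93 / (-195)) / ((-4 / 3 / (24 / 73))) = -558 / 4745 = -0.12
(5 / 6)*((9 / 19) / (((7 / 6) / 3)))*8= 1080 / 133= 8.12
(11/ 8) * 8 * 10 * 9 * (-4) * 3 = -11880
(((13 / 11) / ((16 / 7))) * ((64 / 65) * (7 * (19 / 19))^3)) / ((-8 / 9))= -21609 / 110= -196.45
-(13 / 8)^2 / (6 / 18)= -507 / 64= -7.92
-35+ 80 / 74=-1255 / 37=-33.92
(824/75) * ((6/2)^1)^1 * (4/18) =1648/225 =7.32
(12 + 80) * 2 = 184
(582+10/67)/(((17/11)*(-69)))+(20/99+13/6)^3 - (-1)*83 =18470556193849/203351383224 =90.83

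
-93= -93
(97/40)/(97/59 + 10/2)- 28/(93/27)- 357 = -177304507/486080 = -364.76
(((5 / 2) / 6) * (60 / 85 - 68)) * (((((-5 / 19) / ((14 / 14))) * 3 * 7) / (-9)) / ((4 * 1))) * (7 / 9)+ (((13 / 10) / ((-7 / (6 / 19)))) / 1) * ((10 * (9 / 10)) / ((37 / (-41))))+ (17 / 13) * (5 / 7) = -1611018193 / 880908210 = -1.83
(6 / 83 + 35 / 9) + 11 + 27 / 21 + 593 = 3185752 / 5229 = 609.25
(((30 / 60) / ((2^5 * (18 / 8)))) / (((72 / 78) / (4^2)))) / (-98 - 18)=-13 / 12528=-0.00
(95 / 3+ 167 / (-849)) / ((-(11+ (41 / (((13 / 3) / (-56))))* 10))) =115778 / 19452571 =0.01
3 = 3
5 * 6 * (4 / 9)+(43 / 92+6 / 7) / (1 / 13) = 59027 / 1932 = 30.55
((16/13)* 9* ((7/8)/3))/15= 14/65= 0.22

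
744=744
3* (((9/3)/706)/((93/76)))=114/10943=0.01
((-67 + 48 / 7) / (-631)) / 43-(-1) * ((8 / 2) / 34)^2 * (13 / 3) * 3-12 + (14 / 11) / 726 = -2589805499198 / 219176005587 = -11.82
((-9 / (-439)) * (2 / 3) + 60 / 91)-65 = -2569799 / 39949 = -64.33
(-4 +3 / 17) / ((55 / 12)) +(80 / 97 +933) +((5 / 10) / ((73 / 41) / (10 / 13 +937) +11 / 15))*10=1287243294655 / 1369712168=939.79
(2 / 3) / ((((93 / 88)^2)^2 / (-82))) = -9835003904 / 224415603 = -43.82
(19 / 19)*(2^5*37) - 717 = 467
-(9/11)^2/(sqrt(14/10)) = -81*sqrt(35)/847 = -0.57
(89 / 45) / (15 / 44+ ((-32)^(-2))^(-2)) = 3916 / 2076181155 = 0.00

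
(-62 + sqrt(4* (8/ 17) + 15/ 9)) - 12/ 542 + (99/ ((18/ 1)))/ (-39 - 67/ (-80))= -51434064/ 827363 + sqrt(9231)/ 51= -60.28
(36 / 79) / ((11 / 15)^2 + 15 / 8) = 64800 / 343097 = 0.19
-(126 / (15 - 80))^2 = -15876 / 4225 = -3.76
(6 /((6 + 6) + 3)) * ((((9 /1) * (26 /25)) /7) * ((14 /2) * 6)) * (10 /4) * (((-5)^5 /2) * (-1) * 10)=877500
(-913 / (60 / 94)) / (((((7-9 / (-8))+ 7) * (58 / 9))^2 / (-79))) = 66566664 / 5596855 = 11.89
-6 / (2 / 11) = -33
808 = 808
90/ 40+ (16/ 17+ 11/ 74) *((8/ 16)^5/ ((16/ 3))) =1453329/ 644096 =2.26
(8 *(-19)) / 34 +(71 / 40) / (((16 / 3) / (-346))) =-650753 / 5440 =-119.62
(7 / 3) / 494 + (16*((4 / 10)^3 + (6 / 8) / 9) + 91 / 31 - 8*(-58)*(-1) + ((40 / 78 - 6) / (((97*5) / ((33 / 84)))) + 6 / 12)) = -458.21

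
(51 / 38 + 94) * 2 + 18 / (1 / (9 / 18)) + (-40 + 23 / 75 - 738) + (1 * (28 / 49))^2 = -40336687 / 69825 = -577.68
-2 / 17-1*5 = -87 / 17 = -5.12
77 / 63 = 11 / 9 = 1.22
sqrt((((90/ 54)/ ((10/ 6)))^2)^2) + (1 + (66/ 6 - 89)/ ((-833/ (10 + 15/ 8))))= 10369/ 3332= 3.11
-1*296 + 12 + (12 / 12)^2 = -283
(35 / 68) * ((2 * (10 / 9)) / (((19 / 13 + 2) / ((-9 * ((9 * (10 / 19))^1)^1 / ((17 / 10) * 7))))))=-6500 / 5491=-1.18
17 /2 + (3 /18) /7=179 /21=8.52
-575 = -575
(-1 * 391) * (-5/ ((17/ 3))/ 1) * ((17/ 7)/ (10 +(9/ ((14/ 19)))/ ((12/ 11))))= 46920/ 1187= 39.53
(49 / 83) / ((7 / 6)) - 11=-871 / 83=-10.49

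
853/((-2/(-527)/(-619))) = -278259689/2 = -139129844.50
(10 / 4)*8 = 20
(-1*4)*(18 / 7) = -72 / 7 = -10.29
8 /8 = 1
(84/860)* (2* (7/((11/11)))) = 294/215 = 1.37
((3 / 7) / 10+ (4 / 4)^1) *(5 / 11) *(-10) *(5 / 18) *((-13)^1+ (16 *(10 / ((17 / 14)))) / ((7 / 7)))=-1228225 / 7854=-156.38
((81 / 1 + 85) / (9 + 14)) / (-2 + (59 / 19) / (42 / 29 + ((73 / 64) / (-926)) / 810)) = 3179483000051 / 63486003529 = 50.08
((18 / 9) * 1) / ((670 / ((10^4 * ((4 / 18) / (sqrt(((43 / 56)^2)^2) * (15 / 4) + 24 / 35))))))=250880000 / 109554849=2.29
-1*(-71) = 71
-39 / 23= -1.70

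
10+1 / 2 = 21 / 2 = 10.50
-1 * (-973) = 973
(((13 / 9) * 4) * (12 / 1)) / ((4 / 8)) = 416 / 3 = 138.67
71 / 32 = 2.22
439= 439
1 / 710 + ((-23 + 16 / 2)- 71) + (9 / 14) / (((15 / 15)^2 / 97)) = -58749 / 2485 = -23.64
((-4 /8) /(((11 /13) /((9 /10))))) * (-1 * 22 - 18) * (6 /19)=1404 /209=6.72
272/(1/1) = 272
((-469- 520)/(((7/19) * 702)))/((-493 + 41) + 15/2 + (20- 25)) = 18791/2208843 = 0.01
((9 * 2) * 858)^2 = 238517136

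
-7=-7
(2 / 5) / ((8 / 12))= 3 / 5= 0.60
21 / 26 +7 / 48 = 595 / 624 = 0.95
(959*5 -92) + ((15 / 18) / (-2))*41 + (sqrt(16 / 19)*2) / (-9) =56231 / 12 -8*sqrt(19) / 171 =4685.71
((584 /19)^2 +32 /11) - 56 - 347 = 2162855 /3971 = 544.66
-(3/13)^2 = -9/169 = -0.05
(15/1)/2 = 15/2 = 7.50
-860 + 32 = -828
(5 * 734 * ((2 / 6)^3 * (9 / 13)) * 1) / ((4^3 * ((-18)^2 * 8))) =0.00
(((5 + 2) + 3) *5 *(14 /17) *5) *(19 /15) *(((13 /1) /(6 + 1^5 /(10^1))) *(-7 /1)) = -12103000 /3111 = -3890.39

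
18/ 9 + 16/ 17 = 50/ 17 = 2.94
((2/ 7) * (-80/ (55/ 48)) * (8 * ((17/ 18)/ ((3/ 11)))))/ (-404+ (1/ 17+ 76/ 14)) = 591872/ 426807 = 1.39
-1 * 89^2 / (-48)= 7921 / 48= 165.02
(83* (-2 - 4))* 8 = -3984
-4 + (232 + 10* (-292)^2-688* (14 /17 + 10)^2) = 223185924 /289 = 772269.63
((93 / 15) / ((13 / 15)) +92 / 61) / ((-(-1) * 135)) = 6869 / 107055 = 0.06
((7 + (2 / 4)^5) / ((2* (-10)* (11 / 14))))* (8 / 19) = -0.19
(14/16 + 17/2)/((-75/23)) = -23/8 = -2.88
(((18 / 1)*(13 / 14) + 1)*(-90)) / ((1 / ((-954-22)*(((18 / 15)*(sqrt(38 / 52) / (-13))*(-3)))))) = 19605888*sqrt(494) / 1183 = 368353.88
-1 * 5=-5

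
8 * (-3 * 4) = -96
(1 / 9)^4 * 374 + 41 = 41.06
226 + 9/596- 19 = 123381/596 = 207.02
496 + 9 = 505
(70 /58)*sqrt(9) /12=35 /116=0.30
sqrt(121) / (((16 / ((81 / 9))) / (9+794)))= 79497 / 16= 4968.56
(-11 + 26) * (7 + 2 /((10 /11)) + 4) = 198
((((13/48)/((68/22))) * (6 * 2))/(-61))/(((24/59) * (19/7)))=-59059/3782976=-0.02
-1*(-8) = 8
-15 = -15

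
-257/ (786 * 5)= -257/ 3930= -0.07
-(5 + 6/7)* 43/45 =-1763/315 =-5.60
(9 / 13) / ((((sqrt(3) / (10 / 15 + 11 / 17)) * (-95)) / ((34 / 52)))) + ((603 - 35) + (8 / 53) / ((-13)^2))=5087584 / 8957 - 67 * sqrt(3) / 32110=568.00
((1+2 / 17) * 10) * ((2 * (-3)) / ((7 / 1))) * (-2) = 2280 / 119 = 19.16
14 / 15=0.93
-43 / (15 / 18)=-258 / 5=-51.60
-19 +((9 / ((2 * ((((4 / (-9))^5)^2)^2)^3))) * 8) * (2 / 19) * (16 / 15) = 5391030899743293631220795296869504391455431790865068772643 / 986536403121617249420794302551818240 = 5464604126806563982560.98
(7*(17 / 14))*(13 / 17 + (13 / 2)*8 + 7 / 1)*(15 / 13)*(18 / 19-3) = -22860 / 19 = -1203.16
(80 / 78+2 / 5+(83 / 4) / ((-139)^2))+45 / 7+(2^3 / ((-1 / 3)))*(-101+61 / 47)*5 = 59359580298973 / 4958155020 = 11972.11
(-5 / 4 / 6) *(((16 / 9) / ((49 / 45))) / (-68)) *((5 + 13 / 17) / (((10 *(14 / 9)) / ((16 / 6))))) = 10 / 2023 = 0.00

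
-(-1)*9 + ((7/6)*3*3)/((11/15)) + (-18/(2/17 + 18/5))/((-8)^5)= 1327997151/56950784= 23.32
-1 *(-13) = 13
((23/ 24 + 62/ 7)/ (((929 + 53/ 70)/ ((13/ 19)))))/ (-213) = -107185/ 3160690812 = -0.00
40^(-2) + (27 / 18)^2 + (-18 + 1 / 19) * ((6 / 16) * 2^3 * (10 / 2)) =-8115581 / 30400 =-266.96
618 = 618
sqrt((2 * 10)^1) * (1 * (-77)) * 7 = -1078 * sqrt(5) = -2410.48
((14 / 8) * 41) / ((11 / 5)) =1435 / 44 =32.61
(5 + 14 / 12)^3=234.50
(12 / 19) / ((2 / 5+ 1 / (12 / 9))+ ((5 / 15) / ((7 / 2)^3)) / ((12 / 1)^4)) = 160030080 / 291388199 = 0.55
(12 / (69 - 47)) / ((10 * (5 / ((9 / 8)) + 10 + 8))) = 27 / 11110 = 0.00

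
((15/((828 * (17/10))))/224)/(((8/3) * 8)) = 25/11210752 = 0.00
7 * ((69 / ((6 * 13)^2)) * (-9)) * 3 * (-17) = 24633 / 676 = 36.44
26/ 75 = 0.35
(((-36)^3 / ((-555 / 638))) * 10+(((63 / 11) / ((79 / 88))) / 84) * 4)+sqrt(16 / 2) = 2 * sqrt(2)+1567704696 / 2923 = 536336.97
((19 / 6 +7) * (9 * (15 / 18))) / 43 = 305 / 172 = 1.77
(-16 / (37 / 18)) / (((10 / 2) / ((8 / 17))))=-2304 / 3145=-0.73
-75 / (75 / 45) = -45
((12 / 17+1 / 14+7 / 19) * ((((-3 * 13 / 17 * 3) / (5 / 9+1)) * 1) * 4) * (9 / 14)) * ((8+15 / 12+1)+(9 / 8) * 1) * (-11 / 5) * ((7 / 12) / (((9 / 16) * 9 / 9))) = 338.28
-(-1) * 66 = 66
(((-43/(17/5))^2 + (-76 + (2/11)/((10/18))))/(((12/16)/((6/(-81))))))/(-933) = 3572152/400410945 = 0.01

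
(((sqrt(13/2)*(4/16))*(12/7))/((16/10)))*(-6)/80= -0.05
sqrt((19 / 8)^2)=19 / 8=2.38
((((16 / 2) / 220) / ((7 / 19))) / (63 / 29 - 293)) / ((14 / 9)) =-4959 / 22729630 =-0.00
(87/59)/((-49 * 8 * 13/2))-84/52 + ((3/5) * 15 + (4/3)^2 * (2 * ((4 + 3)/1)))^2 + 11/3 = 1077661961/936684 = 1150.51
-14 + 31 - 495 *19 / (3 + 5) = -9269 / 8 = -1158.62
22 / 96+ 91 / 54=827 / 432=1.91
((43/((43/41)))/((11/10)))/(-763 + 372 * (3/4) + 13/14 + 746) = 5740/40491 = 0.14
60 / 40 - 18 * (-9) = 327 / 2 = 163.50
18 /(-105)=-6 /35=-0.17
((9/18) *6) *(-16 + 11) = -15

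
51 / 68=3 / 4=0.75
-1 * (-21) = 21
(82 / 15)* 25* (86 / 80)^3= 3259787 / 19200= 169.78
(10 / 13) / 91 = 10 / 1183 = 0.01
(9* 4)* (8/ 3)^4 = 16384/ 9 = 1820.44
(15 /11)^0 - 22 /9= -13 /9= -1.44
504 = 504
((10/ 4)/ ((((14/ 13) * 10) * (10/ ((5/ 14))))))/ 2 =13/ 3136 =0.00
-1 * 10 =-10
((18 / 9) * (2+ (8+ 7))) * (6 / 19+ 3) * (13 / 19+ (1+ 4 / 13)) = 1053864 / 4693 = 224.56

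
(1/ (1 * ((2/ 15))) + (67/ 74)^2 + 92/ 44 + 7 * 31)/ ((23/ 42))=287664489/ 692714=415.27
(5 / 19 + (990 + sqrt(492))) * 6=12 * sqrt(123) + 112890 / 19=6074.67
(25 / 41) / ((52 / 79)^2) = 156025 / 110864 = 1.41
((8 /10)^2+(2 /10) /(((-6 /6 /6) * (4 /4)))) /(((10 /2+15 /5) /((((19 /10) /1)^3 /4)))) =-48013 /400000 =-0.12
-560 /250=-56 /25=-2.24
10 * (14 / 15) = 28 / 3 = 9.33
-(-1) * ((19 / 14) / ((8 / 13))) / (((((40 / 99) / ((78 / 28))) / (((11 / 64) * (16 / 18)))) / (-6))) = -3496779 / 250880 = -13.94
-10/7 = -1.43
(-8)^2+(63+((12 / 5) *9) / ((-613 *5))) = 1946167 / 15325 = 126.99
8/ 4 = 2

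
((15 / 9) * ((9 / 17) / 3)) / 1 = 5 / 17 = 0.29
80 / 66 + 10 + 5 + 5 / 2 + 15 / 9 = 1345 / 66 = 20.38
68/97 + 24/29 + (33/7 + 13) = 378912/19691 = 19.24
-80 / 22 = -40 / 11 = -3.64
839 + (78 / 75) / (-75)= 1573099 / 1875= 838.99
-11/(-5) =11/5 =2.20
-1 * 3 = -3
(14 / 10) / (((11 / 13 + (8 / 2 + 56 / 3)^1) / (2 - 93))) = -3549 / 655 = -5.42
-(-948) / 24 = 79 / 2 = 39.50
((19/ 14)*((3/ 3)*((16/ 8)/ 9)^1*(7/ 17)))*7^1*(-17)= -133/ 9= -14.78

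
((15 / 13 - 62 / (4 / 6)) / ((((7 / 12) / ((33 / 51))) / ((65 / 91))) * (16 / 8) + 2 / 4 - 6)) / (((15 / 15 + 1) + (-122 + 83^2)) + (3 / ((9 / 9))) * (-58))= 39402 / 8419177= 0.00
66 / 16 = 33 / 8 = 4.12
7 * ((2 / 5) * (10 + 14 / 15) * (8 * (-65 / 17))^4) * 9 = 241196398.55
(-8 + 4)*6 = -24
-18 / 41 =-0.44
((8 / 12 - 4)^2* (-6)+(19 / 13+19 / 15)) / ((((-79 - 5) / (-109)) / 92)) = -10419092 / 1365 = -7633.03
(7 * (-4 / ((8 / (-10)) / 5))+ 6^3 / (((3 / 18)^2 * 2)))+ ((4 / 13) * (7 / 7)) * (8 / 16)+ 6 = 52899 / 13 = 4069.15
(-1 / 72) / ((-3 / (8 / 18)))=1 / 486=0.00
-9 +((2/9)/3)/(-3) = -731/81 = -9.02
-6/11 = -0.55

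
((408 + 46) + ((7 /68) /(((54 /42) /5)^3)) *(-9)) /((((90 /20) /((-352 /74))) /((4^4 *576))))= -3172673388544 /50949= -62271553.68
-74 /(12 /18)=-111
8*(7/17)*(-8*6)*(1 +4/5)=-24192/85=-284.61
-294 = -294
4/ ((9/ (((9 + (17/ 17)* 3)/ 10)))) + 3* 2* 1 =98/ 15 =6.53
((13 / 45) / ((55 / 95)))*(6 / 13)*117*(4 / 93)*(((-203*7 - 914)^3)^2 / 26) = 2463569946146755137500 / 341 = 7224545296618050256.60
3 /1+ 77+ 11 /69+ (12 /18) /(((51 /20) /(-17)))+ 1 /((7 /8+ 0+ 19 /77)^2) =7562107105 /98838567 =76.51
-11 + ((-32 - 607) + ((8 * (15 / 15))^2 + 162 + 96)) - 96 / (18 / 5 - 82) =-16012 / 49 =-326.78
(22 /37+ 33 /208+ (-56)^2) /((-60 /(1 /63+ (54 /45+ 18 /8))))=-105421358251 /581817600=-181.19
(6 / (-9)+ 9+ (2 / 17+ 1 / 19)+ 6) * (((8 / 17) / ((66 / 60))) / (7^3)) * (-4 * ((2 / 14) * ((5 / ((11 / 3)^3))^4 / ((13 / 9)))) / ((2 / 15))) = -33609923163000000 / 5916867761089514001773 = -0.00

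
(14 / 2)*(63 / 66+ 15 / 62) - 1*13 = -1577 / 341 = -4.62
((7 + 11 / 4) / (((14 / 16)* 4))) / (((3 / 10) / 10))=650 / 7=92.86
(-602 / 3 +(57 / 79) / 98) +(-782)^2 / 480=498592091 / 464520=1073.35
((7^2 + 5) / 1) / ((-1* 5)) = -54 / 5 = -10.80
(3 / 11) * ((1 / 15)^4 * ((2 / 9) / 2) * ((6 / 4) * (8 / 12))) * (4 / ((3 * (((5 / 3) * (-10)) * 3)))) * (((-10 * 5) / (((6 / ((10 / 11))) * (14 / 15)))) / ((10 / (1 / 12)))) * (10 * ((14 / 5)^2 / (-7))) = -2 / 165391875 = -0.00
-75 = -75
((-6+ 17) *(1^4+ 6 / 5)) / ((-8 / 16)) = -242 / 5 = -48.40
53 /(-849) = -53 /849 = -0.06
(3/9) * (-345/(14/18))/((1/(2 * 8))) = -16560/7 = -2365.71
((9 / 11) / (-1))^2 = 81 / 121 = 0.67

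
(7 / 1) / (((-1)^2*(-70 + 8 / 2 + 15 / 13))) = -91 / 843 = -0.11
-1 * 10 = -10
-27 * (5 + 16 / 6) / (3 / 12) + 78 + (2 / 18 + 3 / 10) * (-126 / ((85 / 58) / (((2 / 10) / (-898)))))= -715586239 / 954125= -749.99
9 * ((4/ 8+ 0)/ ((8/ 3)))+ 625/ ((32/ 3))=1929/ 32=60.28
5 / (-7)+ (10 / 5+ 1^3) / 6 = -3 / 14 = -0.21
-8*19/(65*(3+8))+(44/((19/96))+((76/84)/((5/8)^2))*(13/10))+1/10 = 3212512361/14264250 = 225.21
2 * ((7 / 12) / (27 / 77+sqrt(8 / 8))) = 539 / 624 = 0.86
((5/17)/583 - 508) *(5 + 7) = -6095.99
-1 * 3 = -3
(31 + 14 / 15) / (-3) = -479 / 45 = -10.64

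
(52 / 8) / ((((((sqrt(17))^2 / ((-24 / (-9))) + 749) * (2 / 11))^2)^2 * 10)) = 0.00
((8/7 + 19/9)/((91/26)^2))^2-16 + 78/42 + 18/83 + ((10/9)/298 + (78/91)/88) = -71777434893805/5185495912212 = -13.84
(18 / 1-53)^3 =-42875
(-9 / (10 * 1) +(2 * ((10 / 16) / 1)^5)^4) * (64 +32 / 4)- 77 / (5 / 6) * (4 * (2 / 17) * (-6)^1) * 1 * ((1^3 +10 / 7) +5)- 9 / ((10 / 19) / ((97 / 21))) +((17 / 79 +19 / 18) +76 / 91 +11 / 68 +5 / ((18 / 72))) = 89989209287147053419949177 / 49535857913384738488320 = 1816.65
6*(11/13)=66/13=5.08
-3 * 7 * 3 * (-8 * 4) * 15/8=3780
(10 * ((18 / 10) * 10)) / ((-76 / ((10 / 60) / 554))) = -15 / 21052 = -0.00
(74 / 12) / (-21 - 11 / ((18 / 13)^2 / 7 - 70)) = -1525991 / 5157579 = -0.30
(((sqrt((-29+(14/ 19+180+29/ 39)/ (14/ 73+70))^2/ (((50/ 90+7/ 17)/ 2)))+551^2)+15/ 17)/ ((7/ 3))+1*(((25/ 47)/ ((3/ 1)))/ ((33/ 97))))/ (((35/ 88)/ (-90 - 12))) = -1152734817008/ 34545 - 3215101098*sqrt(1258)/ 27316471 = -33373253.06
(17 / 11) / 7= 17 / 77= 0.22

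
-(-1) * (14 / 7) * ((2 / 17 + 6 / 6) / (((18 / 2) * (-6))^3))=-19 / 1338444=-0.00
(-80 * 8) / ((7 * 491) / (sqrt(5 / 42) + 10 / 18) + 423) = -1980800 / 20941329-2199680 * sqrt(210) / 565415883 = -0.15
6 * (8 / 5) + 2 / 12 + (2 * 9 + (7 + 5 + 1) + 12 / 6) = 1283 / 30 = 42.77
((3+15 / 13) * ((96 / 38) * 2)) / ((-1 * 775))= -5184 / 191425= -0.03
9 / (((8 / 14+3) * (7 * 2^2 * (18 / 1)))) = 1 / 200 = 0.00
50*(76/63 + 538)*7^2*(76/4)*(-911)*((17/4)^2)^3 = -1241849898315194875/9216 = -134749337924825.83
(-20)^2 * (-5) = -2000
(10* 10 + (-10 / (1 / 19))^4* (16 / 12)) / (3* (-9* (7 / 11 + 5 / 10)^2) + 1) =-2523014705200 / 49173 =-51308944.04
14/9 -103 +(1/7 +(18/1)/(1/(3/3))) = -5248/63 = -83.30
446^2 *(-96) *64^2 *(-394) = 30817479819264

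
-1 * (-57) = 57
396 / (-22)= -18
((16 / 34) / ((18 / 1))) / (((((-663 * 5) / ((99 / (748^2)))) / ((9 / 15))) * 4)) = -1 / 4777401200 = -0.00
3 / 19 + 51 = 972 / 19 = 51.16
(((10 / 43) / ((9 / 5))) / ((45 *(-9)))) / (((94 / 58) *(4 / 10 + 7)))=-1450 / 54512433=-0.00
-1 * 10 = -10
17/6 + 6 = 53/6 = 8.83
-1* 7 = -7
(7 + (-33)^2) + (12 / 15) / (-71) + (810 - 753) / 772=1096.06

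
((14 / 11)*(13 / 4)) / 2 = 91 / 44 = 2.07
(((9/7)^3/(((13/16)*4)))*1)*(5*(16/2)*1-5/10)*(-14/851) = -230364/542087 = -0.42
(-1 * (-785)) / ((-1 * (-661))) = 785 / 661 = 1.19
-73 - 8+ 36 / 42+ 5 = -75.14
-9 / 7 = -1.29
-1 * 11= -11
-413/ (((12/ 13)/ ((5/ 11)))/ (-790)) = 160663.26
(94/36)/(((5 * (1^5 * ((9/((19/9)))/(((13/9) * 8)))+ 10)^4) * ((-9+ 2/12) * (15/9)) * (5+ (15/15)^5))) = -358274272884736/700519425419681247975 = -0.00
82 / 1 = 82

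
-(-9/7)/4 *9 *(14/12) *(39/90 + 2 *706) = 381357/80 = 4766.96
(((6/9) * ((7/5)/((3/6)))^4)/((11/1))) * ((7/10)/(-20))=-67228/515625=-0.13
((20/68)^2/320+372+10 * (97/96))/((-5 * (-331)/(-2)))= -21202211/45916320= -0.46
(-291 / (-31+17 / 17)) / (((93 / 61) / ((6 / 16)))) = 5917 / 2480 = 2.39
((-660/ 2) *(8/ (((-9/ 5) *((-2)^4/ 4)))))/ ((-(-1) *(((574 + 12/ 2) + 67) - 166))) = 1100/ 1443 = 0.76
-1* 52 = -52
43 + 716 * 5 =3623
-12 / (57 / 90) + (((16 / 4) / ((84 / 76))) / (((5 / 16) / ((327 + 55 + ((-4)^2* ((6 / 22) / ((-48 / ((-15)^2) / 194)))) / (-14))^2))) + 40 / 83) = 5034600273443072 / 981753465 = 5128171.64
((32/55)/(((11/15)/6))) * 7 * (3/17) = 12096/2057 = 5.88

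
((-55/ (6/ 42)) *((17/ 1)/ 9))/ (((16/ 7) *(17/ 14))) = -18865/ 72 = -262.01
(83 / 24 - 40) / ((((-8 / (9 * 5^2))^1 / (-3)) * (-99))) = 31.14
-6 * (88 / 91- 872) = 475584 / 91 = 5226.20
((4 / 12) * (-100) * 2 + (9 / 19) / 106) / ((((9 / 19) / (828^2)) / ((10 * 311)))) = -300062541224.15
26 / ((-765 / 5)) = -0.17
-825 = -825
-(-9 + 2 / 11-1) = 108 / 11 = 9.82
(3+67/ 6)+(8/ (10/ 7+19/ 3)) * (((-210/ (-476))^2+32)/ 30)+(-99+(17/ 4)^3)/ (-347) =240669671171/ 15692283840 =15.34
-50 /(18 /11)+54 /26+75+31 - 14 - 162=-11522 /117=-98.48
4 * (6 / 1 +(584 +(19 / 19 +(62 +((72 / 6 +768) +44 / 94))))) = 269492 / 47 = 5733.87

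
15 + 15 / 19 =300 / 19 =15.79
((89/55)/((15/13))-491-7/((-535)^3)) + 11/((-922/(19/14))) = -31936540055526587/65228027056500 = -489.61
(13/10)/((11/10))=13/11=1.18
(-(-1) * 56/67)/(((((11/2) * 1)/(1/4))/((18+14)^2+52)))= 30128/737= 40.88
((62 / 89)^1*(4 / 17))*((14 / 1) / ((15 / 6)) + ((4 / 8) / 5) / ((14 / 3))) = 48794 / 52955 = 0.92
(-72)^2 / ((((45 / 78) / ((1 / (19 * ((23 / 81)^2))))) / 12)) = 3537271296 / 50255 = 70386.45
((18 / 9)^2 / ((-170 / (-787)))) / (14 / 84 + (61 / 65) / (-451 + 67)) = 7857408 / 69683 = 112.76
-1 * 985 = -985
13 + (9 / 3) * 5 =28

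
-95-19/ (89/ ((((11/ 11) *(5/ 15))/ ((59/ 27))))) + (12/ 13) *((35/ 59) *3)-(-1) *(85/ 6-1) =-556909/ 6942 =-80.22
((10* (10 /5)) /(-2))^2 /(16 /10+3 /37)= 18500 /311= 59.49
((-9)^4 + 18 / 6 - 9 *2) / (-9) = -2182 / 3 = -727.33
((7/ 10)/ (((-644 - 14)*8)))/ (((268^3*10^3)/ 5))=-1/ 28950243328000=-0.00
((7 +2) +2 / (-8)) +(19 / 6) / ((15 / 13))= 2069 / 180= 11.49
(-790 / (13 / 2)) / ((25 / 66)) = -20856 / 65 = -320.86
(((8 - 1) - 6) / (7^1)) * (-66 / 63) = -22 / 147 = -0.15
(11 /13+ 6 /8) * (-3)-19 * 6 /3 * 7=-14081 /52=-270.79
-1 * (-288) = 288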